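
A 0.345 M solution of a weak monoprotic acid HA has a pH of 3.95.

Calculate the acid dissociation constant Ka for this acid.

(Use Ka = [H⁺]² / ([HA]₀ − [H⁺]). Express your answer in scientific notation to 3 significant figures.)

[H⁺] = 10^(−pH) = 10^(−3.95) = 1.122e-04 M. For HA ⇌ H⁺ + A⁻, Ka = [H⁺][A⁻]/[HA] = [H⁺]² / ([HA]₀ − [H⁺]) = (1.122e-04)² / (0.345 − 1.122e-04) = 3.65e-08.

K_a = 3.65e-08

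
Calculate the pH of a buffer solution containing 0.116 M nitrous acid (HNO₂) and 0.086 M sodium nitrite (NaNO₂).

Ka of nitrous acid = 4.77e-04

pKa = -log(4.77e-04) = 3.32. pH = pKa + log([A⁻]/[HA]) = 3.32 + log(0.086/0.116)

pH = 3.19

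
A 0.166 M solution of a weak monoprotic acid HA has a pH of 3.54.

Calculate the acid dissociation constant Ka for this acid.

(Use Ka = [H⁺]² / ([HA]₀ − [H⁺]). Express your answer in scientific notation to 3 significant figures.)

[H⁺] = 10^(−pH) = 10^(−3.54) = 2.884e-04 M. For HA ⇌ H⁺ + A⁻, Ka = [H⁺][A⁻]/[HA] = [H⁺]² / ([HA]₀ − [H⁺]) = (2.884e-04)² / (0.166 − 2.884e-04) = 5.02e-07.

K_a = 5.02e-07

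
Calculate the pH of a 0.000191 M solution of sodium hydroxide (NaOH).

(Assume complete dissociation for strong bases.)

[OH⁻] = 0.000191 M for strong base. pOH = -log[OH⁻] = 3.72, pH = 14 - pOH

pH = 10.28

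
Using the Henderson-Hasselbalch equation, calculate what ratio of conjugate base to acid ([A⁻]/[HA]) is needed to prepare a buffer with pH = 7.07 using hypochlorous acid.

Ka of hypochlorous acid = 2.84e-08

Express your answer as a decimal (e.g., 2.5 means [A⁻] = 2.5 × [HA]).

pKa = -log(2.84e-08) = 7.5467. pH = pKa + log([A⁻]/[HA]), so log([A⁻]/[HA]) = pH − pKa = 7.07 − 7.5467 = -0.4767. [A⁻]/[HA] = 10^(-0.4767) = 0.334

[A⁻]/[HA] = 0.334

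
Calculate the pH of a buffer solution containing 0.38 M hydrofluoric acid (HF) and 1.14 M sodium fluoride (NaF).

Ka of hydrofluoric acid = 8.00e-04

pKa = -log(8.00e-04) = 3.10. pH = pKa + log([A⁻]/[HA]) = 3.10 + log(1.14/0.38)

pH = 3.57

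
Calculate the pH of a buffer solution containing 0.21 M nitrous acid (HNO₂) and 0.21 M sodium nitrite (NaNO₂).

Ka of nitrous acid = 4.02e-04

pKa = -log(4.02e-04) = 3.40. pH = pKa + log([A⁻]/[HA]) = 3.40 + log(0.21/0.21)

pH = 3.40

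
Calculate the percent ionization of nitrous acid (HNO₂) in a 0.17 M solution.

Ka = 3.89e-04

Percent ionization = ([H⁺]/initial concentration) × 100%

Using Ka equilibrium: x² + Ka×x - Ka×C = 0. Solving: [H⁺] = 7.9399e-03. Percent = (7.9399e-03/0.17) × 100

Percent ionization = 4.67%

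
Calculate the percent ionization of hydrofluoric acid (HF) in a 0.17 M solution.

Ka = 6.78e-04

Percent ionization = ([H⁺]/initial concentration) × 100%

Using Ka equilibrium: x² + Ka×x - Ka×C = 0. Solving: [H⁺] = 1.0402e-02. Percent = (1.0402e-02/0.17) × 100

Percent ionization = 6.12%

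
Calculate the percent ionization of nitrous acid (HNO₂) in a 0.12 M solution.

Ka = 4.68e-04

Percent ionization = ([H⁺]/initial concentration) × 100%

Using Ka equilibrium: x² + Ka×x - Ka×C = 0. Solving: [H⁺] = 7.2637e-03. Percent = (7.2637e-03/0.12) × 100

Percent ionization = 6.05%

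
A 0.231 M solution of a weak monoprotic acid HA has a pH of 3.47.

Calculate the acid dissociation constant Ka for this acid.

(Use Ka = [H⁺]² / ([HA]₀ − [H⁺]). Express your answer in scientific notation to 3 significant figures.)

[H⁺] = 10^(−pH) = 10^(−3.47) = 3.388e-04 M. For HA ⇌ H⁺ + A⁻, Ka = [H⁺][A⁻]/[HA] = [H⁺]² / ([HA]₀ − [H⁺]) = (3.388e-04)² / (0.231 − 3.388e-04) = 4.98e-07.

K_a = 4.98e-07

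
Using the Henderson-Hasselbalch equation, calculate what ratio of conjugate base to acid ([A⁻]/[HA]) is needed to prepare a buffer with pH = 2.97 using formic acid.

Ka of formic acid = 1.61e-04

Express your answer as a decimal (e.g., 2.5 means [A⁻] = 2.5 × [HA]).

pKa = -log(1.61e-04) = 3.7932. pH = pKa + log([A⁻]/[HA]), so log([A⁻]/[HA]) = pH − pKa = 2.97 − 3.7932 = -0.8232. [A⁻]/[HA] = 10^(-0.8232) = 0.150

[A⁻]/[HA] = 0.150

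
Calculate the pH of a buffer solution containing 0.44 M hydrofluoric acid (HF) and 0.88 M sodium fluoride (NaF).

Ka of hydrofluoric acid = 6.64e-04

pKa = -log(6.64e-04) = 3.18. pH = pKa + log([A⁻]/[HA]) = 3.18 + log(0.88/0.44)

pH = 3.48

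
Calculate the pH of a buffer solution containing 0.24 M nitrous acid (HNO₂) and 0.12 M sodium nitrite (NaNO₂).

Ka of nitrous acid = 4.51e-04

pKa = -log(4.51e-04) = 3.35. pH = pKa + log([A⁻]/[HA]) = 3.35 + log(0.12/0.24)

pH = 3.04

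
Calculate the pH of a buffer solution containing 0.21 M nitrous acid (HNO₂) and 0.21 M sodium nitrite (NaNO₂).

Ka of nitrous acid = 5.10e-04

pKa = -log(5.10e-04) = 3.29. pH = pKa + log([A⁻]/[HA]) = 3.29 + log(0.21/0.21)

pH = 3.29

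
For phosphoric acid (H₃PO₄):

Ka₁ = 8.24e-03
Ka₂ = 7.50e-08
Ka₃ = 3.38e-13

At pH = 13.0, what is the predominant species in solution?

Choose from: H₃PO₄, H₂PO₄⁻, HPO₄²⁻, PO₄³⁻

pKa₁ = 2.08, pKa₂ = 7.12, pKa₃ = 12.47. For a polyprotic acid the predominant species crosses at each pKa: below pKa_n the protonated form dominates, above it the deprotonated form does. At pH = 13.0, the predominant species is PO₄³⁻.

PO₄³⁻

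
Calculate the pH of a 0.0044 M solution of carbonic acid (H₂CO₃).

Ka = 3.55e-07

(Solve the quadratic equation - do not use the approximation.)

x² + Ka×x - Ka×C = 0. Using quadratic formula: [H⁺] = 3.9345e-05

pH = 4.41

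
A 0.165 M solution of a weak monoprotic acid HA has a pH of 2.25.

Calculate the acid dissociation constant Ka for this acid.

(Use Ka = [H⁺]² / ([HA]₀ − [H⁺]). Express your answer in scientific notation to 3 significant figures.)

[H⁺] = 10^(−pH) = 10^(−2.25) = 5.623e-03 M. For HA ⇌ H⁺ + A⁻, Ka = [H⁺][A⁻]/[HA] = [H⁺]² / ([HA]₀ − [H⁺]) = (5.623e-03)² / (0.165 − 5.623e-03) = 1.98e-04.

K_a = 1.98e-04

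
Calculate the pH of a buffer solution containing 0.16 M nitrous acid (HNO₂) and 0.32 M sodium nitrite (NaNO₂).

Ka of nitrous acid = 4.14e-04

pKa = -log(4.14e-04) = 3.38. pH = pKa + log([A⁻]/[HA]) = 3.38 + log(0.32/0.16)

pH = 3.68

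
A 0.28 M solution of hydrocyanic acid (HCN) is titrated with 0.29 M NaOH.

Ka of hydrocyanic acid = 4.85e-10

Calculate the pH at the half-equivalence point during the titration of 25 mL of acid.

At half-equivalence [HA] = [A⁻], so Henderson-Hasselbalch gives pH = pKa = -log(4.85e-10) = 9.31.

pH = pKa = 9.31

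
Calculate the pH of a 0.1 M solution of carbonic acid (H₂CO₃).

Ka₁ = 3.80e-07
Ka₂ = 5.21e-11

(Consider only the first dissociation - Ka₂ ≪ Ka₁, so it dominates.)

First dissociation dominates. From Ka₁ = [H⁺][HA⁻]/[H₂A], x² + Ka₁·x − Ka₁·C = 0 with C = 0.1 M and Ka₁ = 3.80e-07. Solving: [H⁺] = (−Ka₁ + √(Ka₁² + 4·Ka₁·C)) / 2 = 1.9475e-04 M. pH = -log(1.9475e-04) = 3.71.

pH = 3.71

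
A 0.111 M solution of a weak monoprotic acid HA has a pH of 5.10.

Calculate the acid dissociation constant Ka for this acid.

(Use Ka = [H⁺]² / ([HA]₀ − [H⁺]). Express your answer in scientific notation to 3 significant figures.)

[H⁺] = 10^(−pH) = 10^(−5.10) = 7.943e-06 M. For HA ⇌ H⁺ + A⁻, Ka = [H⁺][A⁻]/[HA] = [H⁺]² / ([HA]₀ − [H⁺]) = (7.943e-06)² / (0.111 − 7.943e-06) = 5.68e-10.

K_a = 5.68e-10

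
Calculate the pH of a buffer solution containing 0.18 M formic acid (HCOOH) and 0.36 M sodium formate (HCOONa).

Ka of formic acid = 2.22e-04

pKa = -log(2.22e-04) = 3.65. pH = pKa + log([A⁻]/[HA]) = 3.65 + log(0.36/0.18)

pH = 3.95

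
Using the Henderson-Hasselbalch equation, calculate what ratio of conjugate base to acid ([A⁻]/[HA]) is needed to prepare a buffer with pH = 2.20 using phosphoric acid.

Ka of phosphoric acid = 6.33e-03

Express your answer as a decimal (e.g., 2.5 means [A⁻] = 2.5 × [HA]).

pKa = -log(6.33e-03) = 2.1986. pH = pKa + log([A⁻]/[HA]), so log([A⁻]/[HA]) = pH − pKa = 2.20 − 2.1986 = 0.0014. [A⁻]/[HA] = 10^(0.0014) = 1.00

[A⁻]/[HA] = 1.00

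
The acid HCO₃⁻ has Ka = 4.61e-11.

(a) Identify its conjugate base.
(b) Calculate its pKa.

(a) The conjugate base is formed by removing one H⁺ from HCO₃⁻, giving CO₃²⁻. (b) pKa = -log(Ka) = -log(4.61e-11) = 10.34.

Conjugate base: CO₃²⁻; pK_a = 10.34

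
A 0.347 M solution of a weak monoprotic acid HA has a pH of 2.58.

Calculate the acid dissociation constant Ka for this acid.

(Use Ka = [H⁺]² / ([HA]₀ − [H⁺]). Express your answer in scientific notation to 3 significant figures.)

[H⁺] = 10^(−pH) = 10^(−2.58) = 2.630e-03 M. For HA ⇌ H⁺ + A⁻, Ka = [H⁺][A⁻]/[HA] = [H⁺]² / ([HA]₀ − [H⁺]) = (2.630e-03)² / (0.347 − 2.630e-03) = 2.01e-05.

K_a = 2.01e-05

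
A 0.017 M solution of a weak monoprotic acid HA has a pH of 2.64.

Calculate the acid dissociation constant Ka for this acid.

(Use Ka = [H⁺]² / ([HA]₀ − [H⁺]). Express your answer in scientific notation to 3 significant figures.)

[H⁺] = 10^(−pH) = 10^(−2.64) = 2.291e-03 M. For HA ⇌ H⁺ + A⁻, Ka = [H⁺][A⁻]/[HA] = [H⁺]² / ([HA]₀ − [H⁺]) = (2.291e-03)² / (0.017 − 2.291e-03) = 3.57e-04.

K_a = 3.57e-04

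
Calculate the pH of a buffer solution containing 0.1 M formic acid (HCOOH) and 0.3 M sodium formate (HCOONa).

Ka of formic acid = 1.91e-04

pKa = -log(1.91e-04) = 3.72. pH = pKa + log([A⁻]/[HA]) = 3.72 + log(0.3/0.1)

pH = 4.20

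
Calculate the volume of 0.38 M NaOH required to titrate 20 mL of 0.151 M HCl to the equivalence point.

At equivalence: moles acid = moles base. moles HCl = 0.151 × 20/1000 = 0.00302 mol. V_base = moles / 0.38 × 1000 = 7.9 mL.

V_{base} = 7.9 mL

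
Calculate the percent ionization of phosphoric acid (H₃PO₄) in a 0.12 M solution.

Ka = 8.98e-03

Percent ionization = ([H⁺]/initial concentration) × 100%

Using Ka equilibrium: x² + Ka×x - Ka×C = 0. Solving: [H⁺] = 2.8642e-02. Percent = (2.8642e-02/0.12) × 100

Percent ionization = 23.9%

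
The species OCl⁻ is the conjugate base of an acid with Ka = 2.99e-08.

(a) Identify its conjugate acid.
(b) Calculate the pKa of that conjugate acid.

(a) The conjugate acid is formed by adding one H⁺ to OCl⁻, giving HOCl. (b) pKa = -log(Ka) = -log(2.99e-08) = 7.52.

Conjugate acid: HOCl; pK_a = 7.52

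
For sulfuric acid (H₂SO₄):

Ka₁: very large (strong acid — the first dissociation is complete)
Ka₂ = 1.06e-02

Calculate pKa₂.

pKa₂ = -log(Ka₂) = -log(1.06e-02) = 1.97.

pK_{a2} = 1.97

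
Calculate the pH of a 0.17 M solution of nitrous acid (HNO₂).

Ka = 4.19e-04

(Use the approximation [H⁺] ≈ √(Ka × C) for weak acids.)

[H⁺] = √(Ka × C) = √(4.19e-04 × 0.17) = 8.4398e-03. pH = -log(8.4398e-03)

pH = 2.07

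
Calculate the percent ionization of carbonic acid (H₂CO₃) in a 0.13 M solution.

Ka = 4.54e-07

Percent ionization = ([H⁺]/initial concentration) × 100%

Using Ka equilibrium: x² + Ka×x - Ka×C = 0. Solving: [H⁺] = 2.4271e-04. Percent = (2.4271e-04/0.13) × 100

Percent ionization = 0.187%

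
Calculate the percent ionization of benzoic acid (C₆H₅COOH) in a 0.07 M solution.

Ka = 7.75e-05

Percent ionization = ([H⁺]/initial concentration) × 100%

Using Ka equilibrium: x² + Ka×x - Ka×C = 0. Solving: [H⁺] = 2.2907e-03. Percent = (2.2907e-03/0.07) × 100

Percent ionization = 3.27%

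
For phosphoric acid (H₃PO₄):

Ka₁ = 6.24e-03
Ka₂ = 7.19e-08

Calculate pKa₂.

pKa₂ = -log(Ka₂) = -log(7.19e-08) = 7.14.

pK_{a2} = 7.14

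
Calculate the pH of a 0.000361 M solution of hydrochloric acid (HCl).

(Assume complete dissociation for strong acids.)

[H⁺] = 0.000361 M for strong acid. pH = -log[H⁺] = -log(0.000361)

pH = 3.44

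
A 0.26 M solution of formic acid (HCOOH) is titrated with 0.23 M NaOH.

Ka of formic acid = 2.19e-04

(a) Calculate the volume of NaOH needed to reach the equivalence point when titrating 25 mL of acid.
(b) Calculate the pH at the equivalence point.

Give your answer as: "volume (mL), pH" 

moles acid = 0.26 × 25/1000 = 0.0065 mol; V_base = moles/0.23 × 1000 = 28.3 mL. At equivalence only the conjugate base is present: [A⁻] = 0.0065/0.053 = 1.2204e-01 M. Kb = Kw/Ka = 4.57e-11; [OH⁻] = √(Kb × [A⁻]) = 2.3606e-06; pOH = 5.63; pH = 14 - pOH = 8.37.

V = 28.3 mL, pH = 8.37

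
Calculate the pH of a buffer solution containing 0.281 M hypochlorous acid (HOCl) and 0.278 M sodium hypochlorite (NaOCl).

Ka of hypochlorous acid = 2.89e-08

pKa = -log(2.89e-08) = 7.54. pH = pKa + log([A⁻]/[HA]) = 7.54 + log(0.278/0.281)

pH = 7.53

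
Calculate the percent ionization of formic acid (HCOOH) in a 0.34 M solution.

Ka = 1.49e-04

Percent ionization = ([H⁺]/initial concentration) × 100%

Using Ka equilibrium: x² + Ka×x - Ka×C = 0. Solving: [H⁺] = 7.0435e-03. Percent = (7.0435e-03/0.34) × 100

Percent ionization = 2.07%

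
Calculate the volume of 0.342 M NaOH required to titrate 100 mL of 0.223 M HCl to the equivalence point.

At equivalence: moles acid = moles base. moles HCl = 0.223 × 100/1000 = 0.0223 mol. V_base = moles / 0.342 × 1000 = 65.2 mL.

V_{base} = 65.2 mL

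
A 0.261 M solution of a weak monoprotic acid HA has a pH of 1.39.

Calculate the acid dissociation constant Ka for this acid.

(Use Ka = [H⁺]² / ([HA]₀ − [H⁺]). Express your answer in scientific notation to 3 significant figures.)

[H⁺] = 10^(−pH) = 10^(−1.39) = 4.074e-02 M. For HA ⇌ H⁺ + A⁻, Ka = [H⁺][A⁻]/[HA] = [H⁺]² / ([HA]₀ − [H⁺]) = (4.074e-02)² / (0.261 − 4.074e-02) = 7.53e-03.

K_a = 7.53e-03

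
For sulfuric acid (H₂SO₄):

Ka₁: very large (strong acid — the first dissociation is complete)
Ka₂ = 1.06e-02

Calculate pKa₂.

pKa₂ = -log(Ka₂) = -log(1.06e-02) = 1.97.

pK_{a2} = 1.97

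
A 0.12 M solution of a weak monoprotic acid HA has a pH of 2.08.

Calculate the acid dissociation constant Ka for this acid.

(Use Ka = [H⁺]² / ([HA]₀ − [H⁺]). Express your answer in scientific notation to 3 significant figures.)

[H⁺] = 10^(−pH) = 10^(−2.08) = 8.318e-03 M. For HA ⇌ H⁺ + A⁻, Ka = [H⁺][A⁻]/[HA] = [H⁺]² / ([HA]₀ − [H⁺]) = (8.318e-03)² / (0.12 − 8.318e-03) = 6.19e-04.

K_a = 6.19e-04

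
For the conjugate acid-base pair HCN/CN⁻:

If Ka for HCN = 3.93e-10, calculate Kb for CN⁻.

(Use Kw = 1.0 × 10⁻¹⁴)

For a conjugate pair Ka × Kb = Kw, so Kb = Kw/Ka = 1.0 × 10⁻¹⁴ / 3.93e-10 = 2.54e-05.

K_b = 2.54e-05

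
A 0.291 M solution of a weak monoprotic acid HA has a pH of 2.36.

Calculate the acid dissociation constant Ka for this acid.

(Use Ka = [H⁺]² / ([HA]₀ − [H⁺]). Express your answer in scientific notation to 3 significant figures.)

[H⁺] = 10^(−pH) = 10^(−2.36) = 4.365e-03 M. For HA ⇌ H⁺ + A⁻, Ka = [H⁺][A⁻]/[HA] = [H⁺]² / ([HA]₀ − [H⁺]) = (4.365e-03)² / (0.291 − 4.365e-03) = 6.65e-05.

K_a = 6.65e-05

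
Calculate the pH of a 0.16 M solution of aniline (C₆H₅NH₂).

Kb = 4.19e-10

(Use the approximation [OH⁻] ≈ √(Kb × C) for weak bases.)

[OH⁻] = √(Kb × C) = √(4.19e-10 × 0.16) = 8.1878e-06. pOH = 5.09, pH = 14 - pOH

pH = 8.91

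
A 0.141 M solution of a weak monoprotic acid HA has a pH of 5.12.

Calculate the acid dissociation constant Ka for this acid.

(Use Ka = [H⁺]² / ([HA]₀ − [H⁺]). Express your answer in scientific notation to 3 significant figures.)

[H⁺] = 10^(−pH) = 10^(−5.12) = 7.586e-06 M. For HA ⇌ H⁺ + A⁻, Ka = [H⁺][A⁻]/[HA] = [H⁺]² / ([HA]₀ − [H⁺]) = (7.586e-06)² / (0.141 − 7.586e-06) = 4.08e-10.

K_a = 4.08e-10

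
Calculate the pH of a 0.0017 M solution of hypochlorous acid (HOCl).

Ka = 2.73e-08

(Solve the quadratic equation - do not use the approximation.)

x² + Ka×x - Ka×C = 0. Using quadratic formula: [H⁺] = 6.7989e-06

pH = 5.17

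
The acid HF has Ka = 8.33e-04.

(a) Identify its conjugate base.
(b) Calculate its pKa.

(a) The conjugate base is formed by removing one H⁺ from HF, giving F⁻. (b) pKa = -log(Ka) = -log(8.33e-04) = 3.08.

Conjugate base: F⁻; pK_a = 3.08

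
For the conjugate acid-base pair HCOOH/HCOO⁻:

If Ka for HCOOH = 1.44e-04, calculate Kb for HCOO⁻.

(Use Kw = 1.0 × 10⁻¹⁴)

For a conjugate pair Ka × Kb = Kw, so Kb = Kw/Ka = 1.0 × 10⁻¹⁴ / 1.44e-04 = 6.94e-11.

K_b = 6.94e-11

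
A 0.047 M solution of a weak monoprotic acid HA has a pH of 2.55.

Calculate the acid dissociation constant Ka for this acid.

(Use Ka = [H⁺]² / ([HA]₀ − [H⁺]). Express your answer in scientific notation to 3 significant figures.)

[H⁺] = 10^(−pH) = 10^(−2.55) = 2.818e-03 M. For HA ⇌ H⁺ + A⁻, Ka = [H⁺][A⁻]/[HA] = [H⁺]² / ([HA]₀ − [H⁺]) = (2.818e-03)² / (0.047 − 2.818e-03) = 1.80e-04.

K_a = 1.80e-04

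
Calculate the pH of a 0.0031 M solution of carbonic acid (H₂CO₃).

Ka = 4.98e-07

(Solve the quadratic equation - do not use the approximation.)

x² + Ka×x - Ka×C = 0. Using quadratic formula: [H⁺] = 3.9043e-05

pH = 4.41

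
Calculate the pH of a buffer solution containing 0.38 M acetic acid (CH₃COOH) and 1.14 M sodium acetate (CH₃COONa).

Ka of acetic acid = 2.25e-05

pKa = -log(2.25e-05) = 4.65. pH = pKa + log([A⁻]/[HA]) = 4.65 + log(1.14/0.38)

pH = 5.12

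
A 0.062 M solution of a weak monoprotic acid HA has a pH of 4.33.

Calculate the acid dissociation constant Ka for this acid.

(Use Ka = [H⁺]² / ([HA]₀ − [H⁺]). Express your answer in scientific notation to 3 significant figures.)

[H⁺] = 10^(−pH) = 10^(−4.33) = 4.677e-05 M. For HA ⇌ H⁺ + A⁻, Ka = [H⁺][A⁻]/[HA] = [H⁺]² / ([HA]₀ − [H⁺]) = (4.677e-05)² / (0.062 − 4.677e-05) = 3.53e-08.

K_a = 3.53e-08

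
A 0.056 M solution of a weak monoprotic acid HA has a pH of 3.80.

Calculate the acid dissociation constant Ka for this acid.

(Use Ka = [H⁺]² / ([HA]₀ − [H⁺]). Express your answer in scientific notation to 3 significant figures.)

[H⁺] = 10^(−pH) = 10^(−3.80) = 1.585e-04 M. For HA ⇌ H⁺ + A⁻, Ka = [H⁺][A⁻]/[HA] = [H⁺]² / ([HA]₀ − [H⁺]) = (1.585e-04)² / (0.056 − 1.585e-04) = 4.50e-07.

K_a = 4.50e-07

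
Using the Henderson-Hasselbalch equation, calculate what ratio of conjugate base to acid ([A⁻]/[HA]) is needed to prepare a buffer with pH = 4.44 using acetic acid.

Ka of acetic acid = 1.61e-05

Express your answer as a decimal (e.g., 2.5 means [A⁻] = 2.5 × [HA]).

pKa = -log(1.61e-05) = 4.7932. pH = pKa + log([A⁻]/[HA]), so log([A⁻]/[HA]) = pH − pKa = 4.44 − 4.7932 = -0.3532. [A⁻]/[HA] = 10^(-0.3532) = 0.443

[A⁻]/[HA] = 0.443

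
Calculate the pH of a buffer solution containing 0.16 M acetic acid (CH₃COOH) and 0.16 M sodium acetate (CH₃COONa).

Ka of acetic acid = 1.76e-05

pKa = -log(1.76e-05) = 4.75. pH = pKa + log([A⁻]/[HA]) = 4.75 + log(0.16/0.16)

pH = 4.75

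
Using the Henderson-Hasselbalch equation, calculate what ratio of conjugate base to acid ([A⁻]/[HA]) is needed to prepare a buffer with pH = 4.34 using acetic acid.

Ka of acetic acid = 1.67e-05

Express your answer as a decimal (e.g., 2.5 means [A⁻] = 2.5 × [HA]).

pKa = -log(1.67e-05) = 4.7773. pH = pKa + log([A⁻]/[HA]), so log([A⁻]/[HA]) = pH − pKa = 4.34 − 4.7773 = -0.4373. [A⁻]/[HA] = 10^(-0.4373) = 0.365

[A⁻]/[HA] = 0.365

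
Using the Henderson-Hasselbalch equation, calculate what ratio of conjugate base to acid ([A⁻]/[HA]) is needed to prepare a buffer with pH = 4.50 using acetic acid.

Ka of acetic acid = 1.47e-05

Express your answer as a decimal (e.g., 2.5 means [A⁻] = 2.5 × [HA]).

pKa = -log(1.47e-05) = 4.8327. pH = pKa + log([A⁻]/[HA]), so log([A⁻]/[HA]) = pH − pKa = 4.50 − 4.8327 = -0.3327. [A⁻]/[HA] = 10^(-0.3327) = 0.465

[A⁻]/[HA] = 0.465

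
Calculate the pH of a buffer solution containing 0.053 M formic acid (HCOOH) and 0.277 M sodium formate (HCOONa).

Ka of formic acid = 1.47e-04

pKa = -log(1.47e-04) = 3.83. pH = pKa + log([A⁻]/[HA]) = 3.83 + log(0.277/0.053)

pH = 4.55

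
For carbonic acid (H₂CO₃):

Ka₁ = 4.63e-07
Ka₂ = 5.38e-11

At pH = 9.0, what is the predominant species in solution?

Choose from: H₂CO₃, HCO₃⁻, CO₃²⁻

pKa₁ = 6.33, pKa₂ = 10.27. For a polyprotic acid the predominant species crosses at each pKa: below pKa_n the protonated form dominates, above it the deprotonated form does. At pH = 9.0, the predominant species is HCO₃⁻.

HCO₃⁻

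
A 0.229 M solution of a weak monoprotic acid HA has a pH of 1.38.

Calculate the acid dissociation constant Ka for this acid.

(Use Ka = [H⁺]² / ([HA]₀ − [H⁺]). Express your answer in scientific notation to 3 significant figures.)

[H⁺] = 10^(−pH) = 10^(−1.38) = 4.169e-02 M. For HA ⇌ H⁺ + A⁻, Ka = [H⁺][A⁻]/[HA] = [H⁺]² / ([HA]₀ − [H⁺]) = (4.169e-02)² / (0.229 − 4.169e-02) = 9.28e-03.

K_a = 9.28e-03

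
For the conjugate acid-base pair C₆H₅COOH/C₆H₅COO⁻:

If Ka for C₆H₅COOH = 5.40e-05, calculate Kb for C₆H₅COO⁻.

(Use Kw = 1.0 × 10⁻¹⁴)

For a conjugate pair Ka × Kb = Kw, so Kb = Kw/Ka = 1.0 × 10⁻¹⁴ / 5.40e-05 = 1.85e-10.

K_b = 1.85e-10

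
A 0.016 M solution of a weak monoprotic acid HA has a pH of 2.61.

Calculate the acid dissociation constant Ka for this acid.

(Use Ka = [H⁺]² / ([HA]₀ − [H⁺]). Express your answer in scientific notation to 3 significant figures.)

[H⁺] = 10^(−pH) = 10^(−2.61) = 2.455e-03 M. For HA ⇌ H⁺ + A⁻, Ka = [H⁺][A⁻]/[HA] = [H⁺]² / ([HA]₀ − [H⁺]) = (2.455e-03)² / (0.016 − 2.455e-03) = 4.45e-04.

K_a = 4.45e-04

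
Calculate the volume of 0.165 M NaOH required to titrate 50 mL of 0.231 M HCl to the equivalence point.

At equivalence: moles acid = moles base. moles HCl = 0.231 × 50/1000 = 0.01155 mol. V_base = moles / 0.165 × 1000 = 70.0 mL.

V_{base} = 70.0 mL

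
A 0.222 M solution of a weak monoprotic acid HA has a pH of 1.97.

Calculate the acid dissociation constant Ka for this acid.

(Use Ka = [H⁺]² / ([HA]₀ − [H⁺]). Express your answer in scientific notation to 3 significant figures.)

[H⁺] = 10^(−pH) = 10^(−1.97) = 1.072e-02 M. For HA ⇌ H⁺ + A⁻, Ka = [H⁺][A⁻]/[HA] = [H⁺]² / ([HA]₀ − [H⁺]) = (1.072e-02)² / (0.222 − 1.072e-02) = 5.43e-04.

K_a = 5.43e-04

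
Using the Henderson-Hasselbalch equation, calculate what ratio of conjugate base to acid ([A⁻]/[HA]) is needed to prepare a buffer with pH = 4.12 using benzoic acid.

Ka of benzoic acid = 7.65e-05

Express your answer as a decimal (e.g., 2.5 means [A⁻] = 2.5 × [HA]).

pKa = -log(7.65e-05) = 4.1163. pH = pKa + log([A⁻]/[HA]), so log([A⁻]/[HA]) = pH − pKa = 4.12 − 4.1163 = 0.0037. [A⁻]/[HA] = 10^(0.0037) = 1.01

[A⁻]/[HA] = 1.01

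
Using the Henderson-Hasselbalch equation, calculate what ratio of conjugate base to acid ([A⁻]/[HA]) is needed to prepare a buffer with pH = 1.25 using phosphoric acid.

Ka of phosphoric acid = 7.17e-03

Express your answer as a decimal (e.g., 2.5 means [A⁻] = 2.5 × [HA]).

pKa = -log(7.17e-03) = 2.1445. pH = pKa + log([A⁻]/[HA]), so log([A⁻]/[HA]) = pH − pKa = 1.25 − 2.1445 = -0.8945. [A⁻]/[HA] = 10^(-0.8945) = 0.128

[A⁻]/[HA] = 0.128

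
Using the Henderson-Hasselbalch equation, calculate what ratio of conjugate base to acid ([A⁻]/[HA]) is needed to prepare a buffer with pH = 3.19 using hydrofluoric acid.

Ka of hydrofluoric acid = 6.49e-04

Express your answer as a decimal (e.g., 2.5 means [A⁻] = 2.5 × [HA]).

pKa = -log(6.49e-04) = 3.1878. pH = pKa + log([A⁻]/[HA]), so log([A⁻]/[HA]) = pH − pKa = 3.19 − 3.1878 = 0.0022. [A⁻]/[HA] = 10^(0.0022) = 1.01

[A⁻]/[HA] = 1.01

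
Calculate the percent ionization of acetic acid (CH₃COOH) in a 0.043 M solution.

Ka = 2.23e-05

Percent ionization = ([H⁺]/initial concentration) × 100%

Using Ka equilibrium: x² + Ka×x - Ka×C = 0. Solving: [H⁺] = 9.6815e-04. Percent = (9.6815e-04/0.043) × 100

Percent ionization = 2.25%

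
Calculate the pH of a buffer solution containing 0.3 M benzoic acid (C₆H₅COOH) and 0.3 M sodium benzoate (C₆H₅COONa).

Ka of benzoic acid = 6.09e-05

pKa = -log(6.09e-05) = 4.22. pH = pKa + log([A⁻]/[HA]) = 4.22 + log(0.3/0.3)

pH = 4.22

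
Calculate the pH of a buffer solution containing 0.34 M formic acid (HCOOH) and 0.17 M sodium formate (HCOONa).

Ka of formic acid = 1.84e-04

pKa = -log(1.84e-04) = 3.74. pH = pKa + log([A⁻]/[HA]) = 3.74 + log(0.17/0.34)

pH = 3.43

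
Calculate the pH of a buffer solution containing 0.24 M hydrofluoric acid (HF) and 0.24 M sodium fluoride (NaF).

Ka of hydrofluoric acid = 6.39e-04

pKa = -log(6.39e-04) = 3.19. pH = pKa + log([A⁻]/[HA]) = 3.19 + log(0.24/0.24)

pH = 3.19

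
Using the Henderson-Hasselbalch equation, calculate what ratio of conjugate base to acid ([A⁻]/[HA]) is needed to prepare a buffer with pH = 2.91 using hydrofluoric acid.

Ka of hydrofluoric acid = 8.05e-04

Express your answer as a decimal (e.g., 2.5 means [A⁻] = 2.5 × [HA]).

pKa = -log(8.05e-04) = 3.0942. pH = pKa + log([A⁻]/[HA]), so log([A⁻]/[HA]) = pH − pKa = 2.91 − 3.0942 = -0.1842. [A⁻]/[HA] = 10^(-0.1842) = 0.654

[A⁻]/[HA] = 0.654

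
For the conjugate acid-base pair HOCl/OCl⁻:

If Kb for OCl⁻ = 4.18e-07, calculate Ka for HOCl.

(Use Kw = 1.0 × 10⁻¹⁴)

For a conjugate pair Ka × Kb = Kw, so Ka = Kw/Kb = 1.0 × 10⁻¹⁴ / 4.18e-07 = 2.39e-08.

K_a = 2.39e-08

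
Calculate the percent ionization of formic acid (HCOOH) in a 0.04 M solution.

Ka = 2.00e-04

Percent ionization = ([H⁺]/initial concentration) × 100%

Using Ka equilibrium: x² + Ka×x - Ka×C = 0. Solving: [H⁺] = 2.7302e-03. Percent = (2.7302e-03/0.04) × 100

Percent ionization = 6.83%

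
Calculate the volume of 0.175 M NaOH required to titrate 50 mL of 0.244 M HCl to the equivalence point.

At equivalence: moles acid = moles base. moles HCl = 0.244 × 50/1000 = 0.0122 mol. V_base = moles / 0.175 × 1000 = 69.7 mL.

V_{base} = 69.7 mL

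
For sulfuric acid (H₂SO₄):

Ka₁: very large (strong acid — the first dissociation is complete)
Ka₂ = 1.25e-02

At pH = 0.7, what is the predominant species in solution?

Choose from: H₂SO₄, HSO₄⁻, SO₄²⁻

The first dissociation is complete, so H₂SO₄ itself is never the predominant species in water; pKa₂ = -log(1.25e-02) = 1.90. For a polyprotic acid the predominant species crosses at each pKa: below pKa_n the protonated form dominates, above it the deprotonated form does. At pH = 0.7, the predominant species is HSO₄⁻.

HSO₄⁻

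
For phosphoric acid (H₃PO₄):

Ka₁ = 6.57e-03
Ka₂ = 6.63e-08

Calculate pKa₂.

pKa₂ = -log(Ka₂) = -log(6.63e-08) = 7.18.

pK_{a2} = 7.18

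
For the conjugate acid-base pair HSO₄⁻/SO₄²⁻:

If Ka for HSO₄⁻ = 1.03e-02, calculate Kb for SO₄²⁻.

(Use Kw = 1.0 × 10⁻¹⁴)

For a conjugate pair Ka × Kb = Kw, so Kb = Kw/Ka = 1.0 × 10⁻¹⁴ / 1.03e-02 = 9.71e-13.

K_b = 9.71e-13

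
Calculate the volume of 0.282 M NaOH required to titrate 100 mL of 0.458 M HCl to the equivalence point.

At equivalence: moles acid = moles base. moles HCl = 0.458 × 100/1000 = 0.0458 mol. V_base = moles / 0.282 × 1000 = 162.4 mL.

V_{base} = 162.4 mL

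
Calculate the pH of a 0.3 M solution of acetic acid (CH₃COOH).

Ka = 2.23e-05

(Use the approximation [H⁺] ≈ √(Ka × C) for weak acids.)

[H⁺] = √(Ka × C) = √(2.23e-05 × 0.3) = 2.5865e-03. pH = -log(2.5865e-03)

pH = 2.59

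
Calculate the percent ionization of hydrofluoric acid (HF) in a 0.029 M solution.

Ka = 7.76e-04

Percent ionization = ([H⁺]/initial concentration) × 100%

Using Ka equilibrium: x² + Ka×x - Ka×C = 0. Solving: [H⁺] = 4.3717e-03. Percent = (4.3717e-03/0.029) × 100

Percent ionization = 15.1%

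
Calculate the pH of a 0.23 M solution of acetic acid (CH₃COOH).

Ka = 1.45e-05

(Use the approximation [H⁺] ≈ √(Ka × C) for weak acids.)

[H⁺] = √(Ka × C) = √(1.45e-05 × 0.23) = 1.8262e-03. pH = -log(1.8262e-03)

pH = 2.74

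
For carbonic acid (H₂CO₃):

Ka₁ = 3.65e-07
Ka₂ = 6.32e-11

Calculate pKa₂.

pKa₂ = -log(Ka₂) = -log(6.32e-11) = 10.20.

pK_{a2} = 10.20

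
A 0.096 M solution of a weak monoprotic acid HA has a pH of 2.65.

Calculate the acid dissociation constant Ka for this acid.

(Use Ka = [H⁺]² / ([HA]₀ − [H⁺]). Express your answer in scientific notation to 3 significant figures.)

[H⁺] = 10^(−pH) = 10^(−2.65) = 2.239e-03 M. For HA ⇌ H⁺ + A⁻, Ka = [H⁺][A⁻]/[HA] = [H⁺]² / ([HA]₀ − [H⁺]) = (2.239e-03)² / (0.096 − 2.239e-03) = 5.35e-05.

K_a = 5.35e-05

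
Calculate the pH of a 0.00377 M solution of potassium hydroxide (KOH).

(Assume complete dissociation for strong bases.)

[OH⁻] = 0.00377 M for strong base. pOH = -log[OH⁻] = 2.42, pH = 14 - pOH

pH = 11.58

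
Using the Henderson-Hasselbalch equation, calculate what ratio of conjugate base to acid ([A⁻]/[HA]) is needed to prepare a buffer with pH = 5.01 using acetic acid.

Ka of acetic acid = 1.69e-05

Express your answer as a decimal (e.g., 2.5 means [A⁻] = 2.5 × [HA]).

pKa = -log(1.69e-05) = 4.7721. pH = pKa + log([A⁻]/[HA]), so log([A⁻]/[HA]) = pH − pKa = 5.01 − 4.7721 = 0.2379. [A⁻]/[HA] = 10^(0.2379) = 1.73

[A⁻]/[HA] = 1.73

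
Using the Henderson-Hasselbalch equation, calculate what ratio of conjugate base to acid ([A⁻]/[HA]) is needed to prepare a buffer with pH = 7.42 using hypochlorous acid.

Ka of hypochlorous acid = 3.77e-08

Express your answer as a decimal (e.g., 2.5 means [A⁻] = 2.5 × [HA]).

pKa = -log(3.77e-08) = 7.4237. pH = pKa + log([A⁻]/[HA]), so log([A⁻]/[HA]) = pH − pKa = 7.42 − 7.4237 = -0.0037. [A⁻]/[HA] = 10^(-0.0037) = 0.992

[A⁻]/[HA] = 0.992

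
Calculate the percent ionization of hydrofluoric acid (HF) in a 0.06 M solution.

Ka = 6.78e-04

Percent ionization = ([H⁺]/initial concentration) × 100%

Using Ka equilibrium: x² + Ka×x - Ka×C = 0. Solving: [H⁺] = 6.0481e-03. Percent = (6.0481e-03/0.06) × 100

Percent ionization = 10.1%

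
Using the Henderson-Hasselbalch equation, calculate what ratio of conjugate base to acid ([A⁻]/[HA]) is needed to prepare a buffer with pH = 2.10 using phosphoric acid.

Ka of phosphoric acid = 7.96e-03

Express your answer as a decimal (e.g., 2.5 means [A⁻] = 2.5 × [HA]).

pKa = -log(7.96e-03) = 2.0991. pH = pKa + log([A⁻]/[HA]), so log([A⁻]/[HA]) = pH − pKa = 2.10 − 2.0991 = 0.0009. [A⁻]/[HA] = 10^(0.0009) = 1.00

[A⁻]/[HA] = 1.00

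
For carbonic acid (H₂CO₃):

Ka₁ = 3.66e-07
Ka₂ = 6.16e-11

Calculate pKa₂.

pKa₂ = -log(Ka₂) = -log(6.16e-11) = 10.21.

pK_{a2} = 10.21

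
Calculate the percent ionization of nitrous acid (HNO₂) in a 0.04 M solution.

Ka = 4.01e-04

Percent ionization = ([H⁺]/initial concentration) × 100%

Using Ka equilibrium: x² + Ka×x - Ka×C = 0. Solving: [H⁺] = 3.8095e-03. Percent = (3.8095e-03/0.04) × 100

Percent ionization = 9.52%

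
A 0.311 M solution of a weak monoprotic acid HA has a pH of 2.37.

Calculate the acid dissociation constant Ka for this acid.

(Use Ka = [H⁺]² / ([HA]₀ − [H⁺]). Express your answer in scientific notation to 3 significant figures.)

[H⁺] = 10^(−pH) = 10^(−2.37) = 4.266e-03 M. For HA ⇌ H⁺ + A⁻, Ka = [H⁺][A⁻]/[HA] = [H⁺]² / ([HA]₀ − [H⁺]) = (4.266e-03)² / (0.311 − 4.266e-03) = 5.93e-05.

K_a = 5.93e-05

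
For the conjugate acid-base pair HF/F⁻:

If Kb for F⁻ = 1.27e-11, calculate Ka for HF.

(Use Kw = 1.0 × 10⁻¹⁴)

For a conjugate pair Ka × Kb = Kw, so Ka = Kw/Kb = 1.0 × 10⁻¹⁴ / 1.27e-11 = 7.87e-04.

K_a = 7.87e-04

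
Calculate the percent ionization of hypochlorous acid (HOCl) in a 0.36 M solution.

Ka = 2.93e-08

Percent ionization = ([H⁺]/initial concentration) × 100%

Using Ka equilibrium: x² + Ka×x - Ka×C = 0. Solving: [H⁺] = 1.0269e-04. Percent = (1.0269e-04/0.36) × 100

Percent ionization = 0.0285%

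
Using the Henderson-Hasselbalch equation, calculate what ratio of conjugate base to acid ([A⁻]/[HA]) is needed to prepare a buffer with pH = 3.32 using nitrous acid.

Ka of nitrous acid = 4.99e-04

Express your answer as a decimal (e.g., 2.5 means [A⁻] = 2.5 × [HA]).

pKa = -log(4.99e-04) = 3.3019. pH = pKa + log([A⁻]/[HA]), so log([A⁻]/[HA]) = pH − pKa = 3.32 − 3.3019 = 0.0181. [A⁻]/[HA] = 10^(0.0181) = 1.04

[A⁻]/[HA] = 1.04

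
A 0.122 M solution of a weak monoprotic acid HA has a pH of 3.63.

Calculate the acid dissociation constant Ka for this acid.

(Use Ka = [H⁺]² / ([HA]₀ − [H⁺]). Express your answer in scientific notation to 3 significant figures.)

[H⁺] = 10^(−pH) = 10^(−3.63) = 2.344e-04 M. For HA ⇌ H⁺ + A⁻, Ka = [H⁺][A⁻]/[HA] = [H⁺]² / ([HA]₀ − [H⁺]) = (2.344e-04)² / (0.122 − 2.344e-04) = 4.51e-07.

K_a = 4.51e-07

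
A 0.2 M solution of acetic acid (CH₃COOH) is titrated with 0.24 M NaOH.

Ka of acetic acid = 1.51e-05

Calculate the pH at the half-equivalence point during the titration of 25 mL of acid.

At half-equivalence [HA] = [A⁻], so Henderson-Hasselbalch gives pH = pKa = -log(1.51e-05) = 4.82.

pH = pKa = 4.82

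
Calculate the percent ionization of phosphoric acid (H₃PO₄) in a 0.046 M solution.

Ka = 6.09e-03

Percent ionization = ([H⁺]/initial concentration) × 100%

Using Ka equilibrium: x² + Ka×x - Ka×C = 0. Solving: [H⁺] = 1.3967e-02. Percent = (1.3967e-02/0.046) × 100

Percent ionization = 30.4%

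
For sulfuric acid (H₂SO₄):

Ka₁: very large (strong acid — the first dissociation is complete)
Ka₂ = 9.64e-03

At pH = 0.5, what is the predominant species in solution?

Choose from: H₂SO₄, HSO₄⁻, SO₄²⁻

The first dissociation is complete, so H₂SO₄ itself is never the predominant species in water; pKa₂ = -log(9.64e-03) = 2.02. For a polyprotic acid the predominant species crosses at each pKa: below pKa_n the protonated form dominates, above it the deprotonated form does. At pH = 0.5, the predominant species is HSO₄⁻.

HSO₄⁻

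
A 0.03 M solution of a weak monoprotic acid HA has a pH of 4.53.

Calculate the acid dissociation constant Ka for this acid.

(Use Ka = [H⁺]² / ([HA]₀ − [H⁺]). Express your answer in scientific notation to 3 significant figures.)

[H⁺] = 10^(−pH) = 10^(−4.53) = 2.951e-05 M. For HA ⇌ H⁺ + A⁻, Ka = [H⁺][A⁻]/[HA] = [H⁺]² / ([HA]₀ − [H⁺]) = (2.951e-05)² / (0.03 − 2.951e-05) = 2.91e-08.

K_a = 2.91e-08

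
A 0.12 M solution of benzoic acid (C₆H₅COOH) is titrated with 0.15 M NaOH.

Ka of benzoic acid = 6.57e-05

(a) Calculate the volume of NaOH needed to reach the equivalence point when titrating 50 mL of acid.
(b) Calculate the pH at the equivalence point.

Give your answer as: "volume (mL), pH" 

moles acid = 0.12 × 50/1000 = 0.006 mol; V_base = moles/0.15 × 1000 = 40.0 mL. At equivalence only the conjugate base is present: [A⁻] = 0.006/0.090 = 6.6667e-02 M. Kb = Kw/Ka = 1.52e-10; [OH⁻] = √(Kb × [A⁻]) = 3.1855e-06; pOH = 5.50; pH = 14 - pOH = 8.50.

V = 40.0 mL, pH = 8.50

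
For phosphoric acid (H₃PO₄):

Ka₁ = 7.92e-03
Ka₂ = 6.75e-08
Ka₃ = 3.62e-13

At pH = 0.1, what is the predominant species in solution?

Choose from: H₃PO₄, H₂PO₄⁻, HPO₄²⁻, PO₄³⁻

pKa₁ = 2.10, pKa₂ = 7.17, pKa₃ = 12.44. For a polyprotic acid the predominant species crosses at each pKa: below pKa_n the protonated form dominates, above it the deprotonated form does. At pH = 0.1, the predominant species is H₃PO₄.

H₃PO₄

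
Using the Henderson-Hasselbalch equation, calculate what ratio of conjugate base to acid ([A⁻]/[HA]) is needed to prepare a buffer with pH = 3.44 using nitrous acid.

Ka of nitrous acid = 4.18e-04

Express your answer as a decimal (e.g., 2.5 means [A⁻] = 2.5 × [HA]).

pKa = -log(4.18e-04) = 3.3788. pH = pKa + log([A⁻]/[HA]), so log([A⁻]/[HA]) = pH − pKa = 3.44 − 3.3788 = 0.0612. [A⁻]/[HA] = 10^(0.0612) = 1.15

[A⁻]/[HA] = 1.15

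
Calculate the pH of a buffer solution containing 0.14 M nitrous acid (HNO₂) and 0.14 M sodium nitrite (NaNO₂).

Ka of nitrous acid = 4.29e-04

pKa = -log(4.29e-04) = 3.37. pH = pKa + log([A⁻]/[HA]) = 3.37 + log(0.14/0.14)

pH = 3.37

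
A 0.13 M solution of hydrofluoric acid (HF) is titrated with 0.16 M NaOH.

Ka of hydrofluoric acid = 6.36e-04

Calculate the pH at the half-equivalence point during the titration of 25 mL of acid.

At half-equivalence [HA] = [A⁻], so Henderson-Hasselbalch gives pH = pKa = -log(6.36e-04) = 3.20.

pH = pKa = 3.20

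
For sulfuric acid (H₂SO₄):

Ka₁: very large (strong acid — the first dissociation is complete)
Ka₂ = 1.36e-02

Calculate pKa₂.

pKa₂ = -log(Ka₂) = -log(1.36e-02) = 1.87.

pK_{a2} = 1.87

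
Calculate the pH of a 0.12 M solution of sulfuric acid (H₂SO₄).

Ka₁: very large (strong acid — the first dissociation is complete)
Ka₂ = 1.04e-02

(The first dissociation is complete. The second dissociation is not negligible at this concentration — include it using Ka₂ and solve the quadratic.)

First dissociation is complete: [H⁺]₀ = [HSO₄⁻]₀ = C = 0.12 M. Second dissociation HSO₄⁻ ⇌ H⁺ + SO₄²⁻: let x = [SO₄²⁻]. Ka₂ = (C + x)·x / (C − x) = 1.04e-02 → x² + (C + Ka₂)·x − Ka₂·C = 0 → x² + 0.13040·x − 1.248e-03 = 0. x = (−0.13040 + √(0.13040² + 4 × 1.248e-03)) / 2 = 8.9555e-03 M. [H⁺] = C + x = 0.12 + 8.9555e-03 = 1.2896e-01 M. pH = -log(1.2896e-01) = 0.89.

pH = 0.89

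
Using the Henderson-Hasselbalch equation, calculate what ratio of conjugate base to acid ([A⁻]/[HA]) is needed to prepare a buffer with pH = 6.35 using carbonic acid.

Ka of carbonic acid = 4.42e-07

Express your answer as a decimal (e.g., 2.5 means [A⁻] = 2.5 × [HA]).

pKa = -log(4.42e-07) = 6.3546. pH = pKa + log([A⁻]/[HA]), so log([A⁻]/[HA]) = pH − pKa = 6.35 − 6.3546 = -0.0046. [A⁻]/[HA] = 10^(-0.0046) = 0.990

[A⁻]/[HA] = 0.990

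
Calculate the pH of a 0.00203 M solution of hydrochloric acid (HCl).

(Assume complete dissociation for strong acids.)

[H⁺] = 0.00203 M for strong acid. pH = -log[H⁺] = -log(0.00203)

pH = 2.69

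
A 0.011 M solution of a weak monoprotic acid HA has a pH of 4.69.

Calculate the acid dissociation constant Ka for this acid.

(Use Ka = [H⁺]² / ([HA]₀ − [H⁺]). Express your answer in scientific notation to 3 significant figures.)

[H⁺] = 10^(−pH) = 10^(−4.69) = 2.042e-05 M. For HA ⇌ H⁺ + A⁻, Ka = [H⁺][A⁻]/[HA] = [H⁺]² / ([HA]₀ − [H⁺]) = (2.042e-05)² / (0.011 − 2.042e-05) = 3.80e-08.

K_a = 3.80e-08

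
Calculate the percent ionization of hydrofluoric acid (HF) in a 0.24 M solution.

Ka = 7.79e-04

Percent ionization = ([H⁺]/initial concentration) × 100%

Using Ka equilibrium: x² + Ka×x - Ka×C = 0. Solving: [H⁺] = 1.3289e-02. Percent = (1.3289e-02/0.24) × 100

Percent ionization = 5.54%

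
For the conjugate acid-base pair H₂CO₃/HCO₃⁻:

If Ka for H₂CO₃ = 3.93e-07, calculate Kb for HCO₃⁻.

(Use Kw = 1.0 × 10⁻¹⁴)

For a conjugate pair Ka × Kb = Kw, so Kb = Kw/Ka = 1.0 × 10⁻¹⁴ / 3.93e-07 = 2.54e-08.

K_b = 2.54e-08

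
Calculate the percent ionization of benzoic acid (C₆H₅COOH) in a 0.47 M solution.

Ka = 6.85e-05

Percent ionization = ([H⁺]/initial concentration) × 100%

Using Ka equilibrium: x² + Ka×x - Ka×C = 0. Solving: [H⁺] = 5.6399e-03. Percent = (5.6399e-03/0.47) × 100

Percent ionization = 1.2%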